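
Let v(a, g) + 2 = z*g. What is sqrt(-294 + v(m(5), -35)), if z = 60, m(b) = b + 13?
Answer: 2*I*sqrt(599) ≈ 48.949*I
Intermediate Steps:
m(b) = 13 + b
v(a, g) = -2 + 60*g
sqrt(-294 + v(m(5), -35)) = sqrt(-294 + (-2 + 60*(-35))) = sqrt(-294 + (-2 - 2100)) = sqrt(-294 - 2102) = sqrt(-2396) = 2*I*sqrt(599)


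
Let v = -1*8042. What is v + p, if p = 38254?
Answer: 30212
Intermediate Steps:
v = -8042
v + p = -8042 + 38254 = 30212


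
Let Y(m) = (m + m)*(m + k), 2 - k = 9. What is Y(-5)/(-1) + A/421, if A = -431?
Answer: -50951/421 ≈ -121.02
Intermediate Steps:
k = -7 (k = 2 - 1*9 = 2 - 9 = -7)
Y(m) = 2*m*(-7 + m) (Y(m) = (m + m)*(m - 7) = (2*m)*(-7 + m) = 2*m*(-7 + m))
Y(-5)/(-1) + A/421 = (2*(-5)*(-7 - 5))/(-1) - 431/421 = (2*(-5)*(-12))*(-1) - 431*1/421 = 120*(-1) - 431/421 = -120 - 431/421 = -50951/421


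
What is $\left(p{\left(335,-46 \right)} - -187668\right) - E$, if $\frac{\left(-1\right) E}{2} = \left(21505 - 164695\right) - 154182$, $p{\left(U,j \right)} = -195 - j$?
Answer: $-407225$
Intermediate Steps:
$E = 594744$ ($E = - 2 \left(\left(21505 - 164695\right) - 154182\right) = - 2 \left(-143190 - 154182\right) = \left(-2\right) \left(-297372\right) = 594744$)
$\left(p{\left(335,-46 \right)} - -187668\right) - E = \left(\left(-195 - -46\right) - -187668\right) - 594744 = \left(\left(-195 + 46\right) + 187668\right) - 594744 = \left(-149 + 187668\right) - 594744 = 187519 - 594744 = -407225$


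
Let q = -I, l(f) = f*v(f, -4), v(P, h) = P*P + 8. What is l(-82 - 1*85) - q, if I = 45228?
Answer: -4613571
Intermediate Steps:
v(P, h) = 8 + P² (v(P, h) = P² + 8 = 8 + P²)
l(f) = f*(8 + f²)
q = -45228 (q = -1*45228 = -45228)
l(-82 - 1*85) - q = (-82 - 1*85)*(8 + (-82 - 1*85)²) - 1*(-45228) = (-82 - 85)*(8 + (-82 - 85)²) + 45228 = -167*(8 + (-167)²) + 45228 = -167*(8 + 27889) + 45228 = -167*27897 + 45228 = -4658799 + 45228 = -4613571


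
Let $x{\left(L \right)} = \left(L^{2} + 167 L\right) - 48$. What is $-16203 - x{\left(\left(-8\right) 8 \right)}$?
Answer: $-9563$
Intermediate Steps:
$x{\left(L \right)} = -48 + L^{2} + 167 L$
$-16203 - x{\left(\left(-8\right) 8 \right)} = -16203 - \left(-48 + \left(\left(-8\right) 8\right)^{2} + 167 \left(\left(-8\right) 8\right)\right) = -16203 - \left(-48 + \left(-64\right)^{2} + 167 \left(-64\right)\right) = -16203 - \left(-48 + 4096 - 10688\right) = -16203 - -6640 = -16203 + 6640 = -9563$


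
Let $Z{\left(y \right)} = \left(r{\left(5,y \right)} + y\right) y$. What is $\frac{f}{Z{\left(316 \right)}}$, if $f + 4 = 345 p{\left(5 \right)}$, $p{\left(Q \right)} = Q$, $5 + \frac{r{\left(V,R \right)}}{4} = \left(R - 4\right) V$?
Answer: $\frac{1721}{2065376} \approx 0.00083326$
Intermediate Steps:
$r{\left(V,R \right)} = -20 + 4 V \left(-4 + R\right)$ ($r{\left(V,R \right)} = -20 + 4 \left(R - 4\right) V = -20 + 4 \left(-4 + R\right) V = -20 + 4 V \left(-4 + R\right)$)
$Z{\left(y \right)} = y \left(-100 + 21 y\right)$ ($Z{\left(y \right)} = \left(\left(-20 - 80 + 4 y 5\right) + y\right) y = \left(\left(-20 - 80 + 20 y\right) + y\right) y = \left(\left(-100 + 20 y\right) + y\right) y = \left(-100 + 21 y\right) y = y \left(-100 + 21 y\right)$)
$f = 1721$ ($f = -4 + 345 \cdot 5 = -4 + 1725 = 1721$)
$\frac{f}{Z{\left(316 \right)}} = \frac{1721}{316 \left(-100 + 21 \cdot 316\right)} = \frac{1721}{316 \left(-100 + 6636\right)} = \frac{1721}{316 \cdot 6536} = \frac{1721}{2065376}$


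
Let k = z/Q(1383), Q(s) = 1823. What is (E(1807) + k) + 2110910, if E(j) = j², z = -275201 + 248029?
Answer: 9800710685/1823 ≈ 5.3761e+6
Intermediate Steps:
z = -27172
k = -27172/1823 ≈ -14.905
(E(1807) + k) + 2110910 = (1807² - 27172/1823) + 2110910 = (3265249 - 27172/1823) + 2110910 = 5952521755/1823 + 2110910 = 9800710685/1823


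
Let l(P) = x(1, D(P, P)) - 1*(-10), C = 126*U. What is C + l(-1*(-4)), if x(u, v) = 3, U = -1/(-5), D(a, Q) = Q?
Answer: 191/5 ≈ 38.200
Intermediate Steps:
U = ⅕ (U = -1*(-⅕) = ⅕ ≈ 0.20000)
C = 126/5 (C = 126*(⅕) = 126/5 ≈ 25.200)
l(P) = 13 (l(P) = 3 - 1*(-10) = 3 + 10 = 13)
C + l(-1*(-4)) = 126/5 + 13 = 191/5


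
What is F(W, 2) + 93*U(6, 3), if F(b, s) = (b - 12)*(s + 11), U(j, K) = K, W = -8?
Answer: 19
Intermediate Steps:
F(b, s) = (-12 + b)*(11 + s)
F(W, 2) + 93*U(6, 3) = (-132 - 12*2 + 11*(-8) - 8*2) + 93*3 = (-132 - 24 - 88 - 16) + 279 = -260 + 279 = 19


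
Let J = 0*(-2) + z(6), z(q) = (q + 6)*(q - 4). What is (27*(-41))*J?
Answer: -26568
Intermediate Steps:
z(q) = (-4 + q)*(6 + q) (z(q) = (6 + q)*(-4 + q) = (-4 + q)*(6 + q))
J = 24 (J = 0*(-2) + (-24 + 6² + 2*6) = 0 + (-24 + 36 + 12) = 0 + 24 = 24)
(27*(-41))*J = (27*(-41))*24 = -1107*24 = -26568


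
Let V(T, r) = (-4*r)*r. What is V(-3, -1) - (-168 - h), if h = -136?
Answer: 28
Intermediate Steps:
V(T, r) = -4*r²
V(-3, -1) - (-168 - h) = -4*(-1)² - (-168 - 1*(-136)) = -4*1 - (-168 + 136) = -4 - 1*(-32) = -4 + 32 = 28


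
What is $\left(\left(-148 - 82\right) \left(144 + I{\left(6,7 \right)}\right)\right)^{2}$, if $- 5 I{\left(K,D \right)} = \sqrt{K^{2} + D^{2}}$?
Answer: $1097114260 - 3047040 \sqrt{85} \approx 1.069 \cdot 10^{9}$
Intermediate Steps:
$I{\left(K,D \right)} = - \frac{\sqrt{D^{2} + K^{2}}}{5}$ ($I{\left(K,D \right)} = - \frac{\sqrt{K^{2} + D^{2}}}{5} = - \frac{\sqrt{D^{2} + K^{2}}}{5}$)
$\left(\left(-148 - 82\right) \left(144 + I{\left(6,7 \right)}\right)\right)^{2} = \left(\left(-148 - 82\right) \left(144 - \frac{\sqrt{7^{2} + 6^{2}}}{5}\right)\right)^{2} = \left(- 230 \left(144 - \frac{\sqrt{49 + 36}}{5}\right)\right)^{2} = \left(- 230 \left(144 - \frac{\sqrt{85}}{5}\right)\right)^{2} = \left(-33120 + 46 \sqrt{85}\right)^{2}$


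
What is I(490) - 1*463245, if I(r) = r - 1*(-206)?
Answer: -462549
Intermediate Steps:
I(r) = 206 + r (I(r) = r + 206 = 206 + r)
I(490) - 1*463245 = (206 + 490) - 1*463245 = 696 - 463245 = -462549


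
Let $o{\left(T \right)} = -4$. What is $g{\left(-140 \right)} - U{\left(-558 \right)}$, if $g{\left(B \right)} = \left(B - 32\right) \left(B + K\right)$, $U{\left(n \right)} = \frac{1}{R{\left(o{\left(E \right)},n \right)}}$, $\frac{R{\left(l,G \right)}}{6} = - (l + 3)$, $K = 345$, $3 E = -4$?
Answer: $- \frac{211561}{6} \approx -35260.0$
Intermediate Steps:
$E = - \frac{4}{3}$ ($E = \frac{1}{3} \left(-4\right) = - \frac{4}{3} \approx -1.3333$)
$R{\left(l,G \right)} = -18 - 6 l$ ($R{\left(l,G \right)} = 6 \left(- (l + 3)\right) = 6 \left(- (3 + l)\right) = 6 \left(-3 - l\right) = -18 - 6 l$)
$U{\left(n \right)} = \frac{1}{6}$ ($U{\left(n \right)} = \frac{1}{-18 - -24} = \frac{1}{-18 + 24} = \frac{1}{6}$)
$g{\left(B \right)} = \left(-32 + B\right) \left(345 + B\right)$ ($g{\left(B \right)} = \left(B - 32\right) \left(B + 345\right) = \left(-32 + B\right) \left(345 + B\right)$)
$g{\left(-140 \right)} - U{\left(-558 \right)} = \left(-11040 + \left(-140\right)^{2} + 313 \left(-140\right)\right) - \frac{1}{6} = \left(-11040 + 19600 - 43820\right) - \frac{1}{6} = -35260 - \frac{1}{6} = - \frac{211561}{6}$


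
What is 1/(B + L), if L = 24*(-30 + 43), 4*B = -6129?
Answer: -4/4881 ≈ -0.00081950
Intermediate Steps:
B = -6129/4 (B = (¼)*(-6129) = -6129/4 ≈ -1532.3)
L = 312 (L = 24*13 = 312)
1/(B + L) = 1/(-6129/4 + 312) = 1/(-4881/4) = -4/4881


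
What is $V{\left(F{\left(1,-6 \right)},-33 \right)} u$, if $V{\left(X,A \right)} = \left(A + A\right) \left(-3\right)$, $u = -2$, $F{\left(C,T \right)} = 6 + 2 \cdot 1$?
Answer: $-396$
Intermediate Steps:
$F{\left(C,T \right)} = 8$ ($F{\left(C,T \right)} = 6 + 2 = 8$)
$V{\left(X,A \right)} = - 6 A$ ($V{\left(X,A \right)} = 2 A \left(-3\right) = - 6 A$)
$V{\left(F{\left(1,-6 \right)},-33 \right)} u = \left(-6\right) \left(-33\right) \left(-2\right) = 198 \left(-2\right) = -396$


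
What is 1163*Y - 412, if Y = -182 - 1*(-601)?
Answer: 486885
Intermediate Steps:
Y = 419 (Y = -182 + 601 = 419)
1163*Y - 412 = 1163*419 - 412 = 487297 - 412 = 486885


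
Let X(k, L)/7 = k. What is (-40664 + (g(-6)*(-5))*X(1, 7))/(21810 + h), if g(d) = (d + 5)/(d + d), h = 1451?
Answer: -488003/279132 ≈ -1.7483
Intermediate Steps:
X(k, L) = 7*k
g(d) = (5 + d)/(2*d) (g(d) = (5 + d)/((2*d)) = (5 + d)*(1/(2*d)) = (5 + d)/(2*d))
(-40664 + (g(-6)*(-5))*X(1, 7))/(21810 + h) = (-40664 + (((1/2)*(5 - 6)/(-6))*(-5))*(7*1))/(21810 + 1451) = (-40664 + (((1/2)*(-1/6)*(-1))*(-5))*7)/23261 = (-40664 + ((1/12)*(-5))*7)*(1/23261) = (-40664 - 5/12*7)*(1/23261) = (-40664 - 35/12)*(1/23261) = -488003/12*1/23261 = -488003/279132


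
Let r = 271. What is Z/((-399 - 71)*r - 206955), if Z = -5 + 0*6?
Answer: 1/66865 ≈ 1.4956e-5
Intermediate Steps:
Z = -5 (Z = -5 + 0 = -5)
Z/((-399 - 71)*r - 206955) = -5/((-399 - 71)*271 - 206955) = -5/(-470*271 - 206955) = -5/(-127370 - 206955) = -5/(-334325) = -5*(-1/334325) = 1/66865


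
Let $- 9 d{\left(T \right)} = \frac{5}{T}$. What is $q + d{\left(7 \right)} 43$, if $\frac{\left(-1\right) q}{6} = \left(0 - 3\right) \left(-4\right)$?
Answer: $- \frac{4751}{63} \approx -75.413$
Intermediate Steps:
$d{\left(T \right)} = - \frac{5}{9 T}$ ($d{\left(T \right)} = - \frac{5 \frac{1}{T}}{9} = - \frac{5}{9 T}$)
$q = -72$ ($q = - 6 \left(0 - 3\right) \left(-4\right) = - 6 \left(\left(-3\right) \left(-4\right)\right) = \left(-6\right) 12 = -72$)
$q + d{\left(7 \right)} 43 = -72 + - \frac{5}{9 \cdot 7} \cdot 43 = -72 + \left(- \frac{5}{9}\right) \frac{1}{7} \cdot 43 = -72 - \frac{215}{63} = - \frac{4751}{63}$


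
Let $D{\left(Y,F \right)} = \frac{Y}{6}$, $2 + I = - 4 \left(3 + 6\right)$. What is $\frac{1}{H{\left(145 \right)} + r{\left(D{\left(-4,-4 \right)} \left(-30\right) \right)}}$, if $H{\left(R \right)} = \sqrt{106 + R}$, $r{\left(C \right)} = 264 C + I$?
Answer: $\frac{5242}{27478313} - \frac{\sqrt{251}}{27478313} \approx 0.00019019$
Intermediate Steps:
$I = -38$ ($I = -2 - 4 \left(3 + 6\right) = -2 - 36 = -38$)
$D{\left(Y,F \right)} = \frac{Y}{6}$ ($D{\left(Y,F \right)} = Y \frac{1}{6} = \frac{Y}{6}$)
$r{\left(C \right)} = -38 + 264 C$ ($r{\left(C \right)} = 264 C - 38 = -38 + 264 C$)
$\frac{1}{H{\left(145 \right)} + r{\left(D{\left(-4,-4 \right)} \left(-30\right) \right)}} = \frac{1}{\sqrt{106 + 145} - \left(38 - 264 \cdot \frac{1}{6} \left(-4\right) \left(-30\right)\right)} = \frac{1}{\sqrt{251} - \left(38 - 264 \left(\left(- \frac{2}{3}\right) \left(-30\right)\right)\right)} = \frac{1}{\sqrt{251} + \left(-38 + 264 \cdot 20\right)} = \frac{1}{\sqrt{251} + \left(-38 + 5280\right)} = \frac{1}{\sqrt{251} + 5242} = \frac{1}{5242 + \sqrt{251}}$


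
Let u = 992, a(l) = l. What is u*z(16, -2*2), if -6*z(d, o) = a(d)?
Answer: -7936/3 ≈ -2645.3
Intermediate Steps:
z(d, o) = -d/6
u*z(16, -2*2) = 992*(-⅙*16) = 992*(-8/3) = -7936/3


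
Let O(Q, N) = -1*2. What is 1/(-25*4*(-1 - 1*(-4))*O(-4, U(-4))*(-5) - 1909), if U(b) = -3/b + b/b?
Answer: -1/4909 ≈ -0.00020371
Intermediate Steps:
U(b) = 1 - 3/b (U(b) = -3/b + 1 = 1 - 3/b)
O(Q, N) = -2
1/(-25*4*(-1 - 1*(-4))*O(-4, U(-4))*(-5) - 1909) = 1/(-25*4*(-1 - 1*(-4))*(-2)*(-5) - 1909) = 1/(-25*4*(-1 + 4)*(-2)*(-5) - 1909) = 1/(-25*4*3*(-2)*(-5) - 1909) = 1/(-300*(-2)*(-5) - 1909) = 1/(-25*(-24)*(-5) - 1909) = 1/(600*(-5) - 1909) = 1/(-3000 - 1909) = 1/(-4909) = -1/4909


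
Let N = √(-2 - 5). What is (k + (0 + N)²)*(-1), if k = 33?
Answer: -26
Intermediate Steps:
N = I*√7 (N = √(-7) = I*√7 ≈ 2.6458*I)
(k + (0 + N)²)*(-1) = (33 + (0 + I*√7)²)*(-1) = (33 + (I*√7)²)*(-1) = (33 - 7)*(-1) = 26*(-1) = -26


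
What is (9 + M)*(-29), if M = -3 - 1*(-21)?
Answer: -783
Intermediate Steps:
M = 18 (M = -3 + 21 = 18)
(9 + M)*(-29) = (9 + 18)*(-29) = 27*(-29) = -783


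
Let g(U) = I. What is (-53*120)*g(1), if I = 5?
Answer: -31800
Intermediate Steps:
g(U) = 5
(-53*120)*g(1) = -53*120*5 = -6360*5 = -31800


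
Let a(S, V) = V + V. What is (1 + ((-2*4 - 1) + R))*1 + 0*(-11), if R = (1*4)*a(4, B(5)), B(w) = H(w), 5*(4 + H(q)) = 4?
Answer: -168/5 ≈ -33.600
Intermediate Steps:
H(q) = -16/5 (H(q) = -4 + (⅕)*4 = -4 + ⅘ = -16/5)
B(w) = -16/5
a(S, V) = 2*V
R = -128/5 (R = (1*4)*(2*(-16/5)) = 4*(-32/5) = -128/5 ≈ -25.600)
(1 + ((-2*4 - 1) + R))*1 + 0*(-11) = (1 + ((-2*4 - 1) - 128/5))*1 + 0*(-11) = (1 + ((-8 - 1) - 128/5))*1 + 0 = (1 + (-9 - 128/5))*1 + 0 = (1 - 173/5)*1 + 0 = -168/5*1 + 0 = -168/5 + 0 = -168/5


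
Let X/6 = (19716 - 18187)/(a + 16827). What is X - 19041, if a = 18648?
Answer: -20468797/1075 ≈ -19041.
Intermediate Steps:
X = 278/1075 (X = 6*((19716 - 18187)/(18648 + 16827)) = 6*(1529/35475) = 6*(1529*(1/35475)) = 6*(139/3225) = 278/1075 ≈ 0.25860)
X - 19041 = 278/1075 - 19041 = -20468797/1075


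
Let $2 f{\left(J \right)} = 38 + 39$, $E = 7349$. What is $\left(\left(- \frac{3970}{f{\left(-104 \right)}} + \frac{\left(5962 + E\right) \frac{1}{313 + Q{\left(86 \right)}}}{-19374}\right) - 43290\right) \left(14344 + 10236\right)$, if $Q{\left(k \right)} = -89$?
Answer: $- \frac{606154687877345}{568304} \approx -1.0666 \cdot 10^{9}$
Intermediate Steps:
$f{\left(J \right)} = \frac{77}{2}$ ($f{\left(J \right)} = \frac{38 + 39}{2} = \frac{1}{2} \cdot 77 = \frac{77}{2}$)
$\left(\left(- \frac{3970}{f{\left(-104 \right)}} + \frac{\left(5962 + E\right) \frac{1}{313 + Q{\left(86 \right)}}}{-19374}\right) - 43290\right) \left(14344 + 10236\right) = \left(\left(- \frac{3970}{\frac{77}{2}} + \frac{\left(5962 + 7349\right) \frac{1}{313 - 89}}{-19374}\right) - 43290\right) \left(14344 + 10236\right) = \left(\left(\left(-3970\right) \frac{2}{77} + \frac{13311}{224} \left(- \frac{1}{19374}\right)\right) - 43290\right) 24580 = \left(\left(- \frac{7940}{77} + 13311 \cdot \frac{1}{224} \left(- \frac{1}{19374}\right)\right) - 43290\right) 24580 = \left(\left(- \frac{7940}{77} + \frac{13311}{224} \left(- \frac{1}{19374}\right)\right) - 43290\right) 24580 = \left(\left(- \frac{7940}{77} - \frac{4437}{1446592}\right) - 43290\right) 24580 = \left(- \frac{234413921}{2273216} - 43290\right) 24580 = \left(- \frac{98641934561}{2273216}\right) 24580 = - \frac{606154687877345}{568304}$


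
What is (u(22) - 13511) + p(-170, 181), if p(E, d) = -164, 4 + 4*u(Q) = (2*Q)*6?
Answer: -13610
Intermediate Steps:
u(Q) = -1 + 3*Q (u(Q) = -1 + ((2*Q)*6)/4 = -1 + (12*Q)/4 = -1 + 3*Q)
(u(22) - 13511) + p(-170, 181) = ((-1 + 3*22) - 13511) - 164 = ((-1 + 66) - 13511) - 164 = (65 - 13511) - 164 = -13446 - 164 = -13610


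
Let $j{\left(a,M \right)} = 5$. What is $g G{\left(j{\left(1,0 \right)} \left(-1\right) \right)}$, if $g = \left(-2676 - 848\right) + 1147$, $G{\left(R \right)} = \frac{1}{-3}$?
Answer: $\frac{2377}{3} \approx 792.33$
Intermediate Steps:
$G{\left(R \right)} = - \frac{1}{3}$
$g = -2377$ ($g = -3524 + 1147 = -2377$)
$g G{\left(j{\left(1,0 \right)} \left(-1\right) \right)} = \left(-2377\right) \left(- \frac{1}{3}\right) = \frac{2377}{3}$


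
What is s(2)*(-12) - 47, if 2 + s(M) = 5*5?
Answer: -323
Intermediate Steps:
s(M) = 23 (s(M) = -2 + 5*5 = -2 + 25 = 23)
s(2)*(-12) - 47 = 23*(-12) - 47 = -276 - 47 = -323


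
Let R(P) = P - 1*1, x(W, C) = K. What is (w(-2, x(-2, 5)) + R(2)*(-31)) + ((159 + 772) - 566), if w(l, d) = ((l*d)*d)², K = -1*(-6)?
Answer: 5518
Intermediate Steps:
K = 6
x(W, C) = 6
w(l, d) = d⁴*l² (w(l, d) = ((d*l)*d)² = (l*d²)² = d⁴*l²)
R(P) = -1 + P (R(P) = P - 1 = -1 + P)
(w(-2, x(-2, 5)) + R(2)*(-31)) + ((159 + 772) - 566) = (6⁴*(-2)² + (-1 + 2)*(-31)) + ((159 + 772) - 566) = (1296*4 + 1*(-31)) + (931 - 566) = (5184 - 31) + 365 = 5153 + 365 = 5518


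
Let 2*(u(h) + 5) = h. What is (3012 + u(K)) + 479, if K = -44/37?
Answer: 128960/37 ≈ 3485.4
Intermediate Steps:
K = -44/37 (K = -44*1/37 = -44/37 ≈ -1.1892)
u(h) = -5 + h/2
(3012 + u(K)) + 479 = (3012 + (-5 + (1/2)*(-44/37))) + 479 = (3012 + (-5 - 22/37)) + 479 = (3012 - 207/37) + 479 = 111237/37 + 479 = 128960/37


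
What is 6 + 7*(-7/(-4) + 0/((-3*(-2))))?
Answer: 73/4 ≈ 18.250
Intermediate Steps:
6 + 7*(-7/(-4) + 0/((-3*(-2)))) = 6 + 7*(-7*(-¼) + 0/6) = 6 + 7*(7/4 + 0*(⅙)) = 6 + 7*(7/4 + 0) = 6 + 7*(7/4) = 6 + 49/4 = 73/4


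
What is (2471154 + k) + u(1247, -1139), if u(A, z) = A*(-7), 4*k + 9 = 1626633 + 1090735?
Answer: 12567059/4 ≈ 3.1418e+6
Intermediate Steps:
k = 2717359/4 (k = -9/4 + (1626633 + 1090735)/4 = -9/4 + (¼)*2717368 = -9/4 + 679342 = 2717359/4 ≈ 6.7934e+5)
u(A, z) = -7*A
(2471154 + k) + u(1247, -1139) = (2471154 + 2717359/4) - 7*1247 = 12601975/4 - 8729 = 12567059/4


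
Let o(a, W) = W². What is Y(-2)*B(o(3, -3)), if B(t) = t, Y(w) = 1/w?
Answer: -9/2 ≈ -4.5000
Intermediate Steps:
Y(-2)*B(o(3, -3)) = (-3)²/(-2) = -½*9 = -9/2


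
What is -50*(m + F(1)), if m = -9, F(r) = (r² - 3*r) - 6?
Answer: 850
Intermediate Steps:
F(r) = -6 + r² - 3*r
-50*(m + F(1)) = -50*(-9 + (-6 + 1² - 3*1)) = -50*(-9 + (-6 + 1 - 3)) = -50*(-9 - 8) = -50*(-17) = 850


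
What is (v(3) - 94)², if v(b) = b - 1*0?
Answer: 8281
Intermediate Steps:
v(b) = b (v(b) = b + 0 = b)
(v(3) - 94)² = (3 - 94)² = (-91)² = 8281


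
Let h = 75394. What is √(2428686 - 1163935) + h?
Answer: 75394 + √1264751 ≈ 76519.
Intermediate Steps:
√(2428686 - 1163935) + h = √(2428686 - 1163935) + 75394 = √1264751 + 75394 = 75394 + √1264751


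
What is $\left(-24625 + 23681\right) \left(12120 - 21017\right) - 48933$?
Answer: $8349835$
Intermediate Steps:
$\left(-24625 + 23681\right) \left(12120 - 21017\right) - 48933 = \left(-944\right) \left(-8897\right) - 48933 = 8398768 - 48933 = 8349835$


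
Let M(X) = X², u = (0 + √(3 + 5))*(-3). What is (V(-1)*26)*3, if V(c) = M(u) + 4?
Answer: 5928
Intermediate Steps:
u = -6*√2 (u = (0 + √8)*(-3) = (0 + 2*√2)*(-3) = (2*√2)*(-3) = -6*√2 ≈ -8.4853)
V(c) = 76 (V(c) = (-6*√2)² + 4 = 72 + 4 = 76)
(V(-1)*26)*3 = (76*26)*3 = 1976*3 = 5928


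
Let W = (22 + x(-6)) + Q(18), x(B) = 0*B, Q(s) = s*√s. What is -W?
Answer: -22 - 54*√2 ≈ -98.368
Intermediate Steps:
Q(s) = s^(3/2)
x(B) = 0
W = 22 + 54*√2 (W = (22 + 0) + 18^(3/2) = 22 + 54*√2 ≈ 98.368)
-W = -(22 + 54*√2) = -22 - 54*√2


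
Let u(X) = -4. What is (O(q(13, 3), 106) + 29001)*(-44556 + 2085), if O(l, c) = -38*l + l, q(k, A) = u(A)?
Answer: -1237987179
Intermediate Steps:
q(k, A) = -4
O(l, c) = -37*l
(O(q(13, 3), 106) + 29001)*(-44556 + 2085) = (-37*(-4) + 29001)*(-44556 + 2085) = (148 + 29001)*(-42471) = 29149*(-42471) = -1237987179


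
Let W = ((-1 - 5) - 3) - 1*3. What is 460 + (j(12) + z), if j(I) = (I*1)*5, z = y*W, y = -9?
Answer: 628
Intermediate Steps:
W = -12 (W = (-6 - 3) - 3 = -9 - 3 = -12)
z = 108 (z = -9*(-12) = 108)
j(I) = 5*I (j(I) = I*5 = 5*I)
460 + (j(12) + z) = 460 + (5*12 + 108) = 460 + (60 + 108) = 460 + 168 = 628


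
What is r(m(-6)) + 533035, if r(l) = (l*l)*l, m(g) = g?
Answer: 532819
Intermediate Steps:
r(l) = l³ (r(l) = l²*l = l³)
r(m(-6)) + 533035 = (-6)³ + 533035 = -216 + 533035 = 532819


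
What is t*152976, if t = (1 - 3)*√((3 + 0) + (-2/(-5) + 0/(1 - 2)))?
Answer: -305952*√85/5 ≈ -5.6415e+5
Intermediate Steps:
t = -2*√85/5 (t = -2*√(3 + (-2*(-⅕) + 0/(-1))) = -2*√(3 + (⅖ + 0*(-1))) = -2*√(3 + (⅖ + 0)) = -2*√(3 + ⅖) = -2*√85/5 ≈ -3.6878)
t*152976 = -2*√85/5*152976 = -305952*√85/5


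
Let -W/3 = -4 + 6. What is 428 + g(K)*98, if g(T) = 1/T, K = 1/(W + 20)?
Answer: 1800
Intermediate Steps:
W = -6 (W = -3*(-4 + 6) = -3*2 = -6)
K = 1/14 (K = 1/(-6 + 20) = 1/14 ≈ 0.071429)
428 + g(K)*98 = 428 + 98/(1/14) = 428 + 14*98 = 428 + 1372 = 1800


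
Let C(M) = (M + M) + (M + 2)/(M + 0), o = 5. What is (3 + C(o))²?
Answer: 5184/25 ≈ 207.36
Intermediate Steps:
C(M) = 2*M + (2 + M)/M
(3 + C(o))² = (3 + (1 + 2*5 + 2/5))² = (3 + (1 + 10 + 2*(⅕)))² = (3 + (1 + 10 + ⅖))² = (3 + 57/5)² = (72/5)² = 5184/25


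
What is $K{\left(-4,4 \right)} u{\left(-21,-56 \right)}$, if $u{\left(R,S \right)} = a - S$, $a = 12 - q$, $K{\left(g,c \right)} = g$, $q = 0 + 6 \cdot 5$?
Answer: $-152$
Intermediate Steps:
$q = 30$ ($q = 0 + 30 = 30$)
$a = -18$ ($a = 12 - 30 = -18$)
$u{\left(R,S \right)} = -18 - S$
$K{\left(-4,4 \right)} u{\left(-21,-56 \right)} = - 4 \left(-18 - -56\right) = - 4 \left(-18 + 56\right) = \left(-4\right) 38 = -152$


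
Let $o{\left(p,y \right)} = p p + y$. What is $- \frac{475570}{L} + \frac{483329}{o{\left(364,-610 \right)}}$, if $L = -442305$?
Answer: $\frac{2048147099}{432102498} \approx 4.74$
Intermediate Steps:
$o{\left(p,y \right)} = y + p^{2}$ ($o{\left(p,y \right)} = p^{2} + y = y + p^{2}$)
$- \frac{475570}{L} + \frac{483329}{o{\left(364,-610 \right)}} = - \frac{475570}{-442305} + \frac{483329}{-610 + 364^{2}} = \left(-475570\right) \left(- \frac{1}{442305}\right) + \frac{483329}{-610 + 132496} = \frac{95114}{88461} + \frac{483329}{131886} = \frac{2048147099}{432102498}$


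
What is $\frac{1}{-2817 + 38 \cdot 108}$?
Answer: $\frac{1}{1287} \approx 0.000777$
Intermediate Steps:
$\frac{1}{-2817 + 38 \cdot 108} = \frac{1}{-2817 + 4104} = \frac{1}{1287}$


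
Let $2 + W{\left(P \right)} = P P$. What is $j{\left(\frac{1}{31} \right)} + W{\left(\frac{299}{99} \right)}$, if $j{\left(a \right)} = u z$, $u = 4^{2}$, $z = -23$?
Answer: $- \frac{3536969}{9801} \approx -360.88$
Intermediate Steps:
$u = 16$
$j{\left(a \right)} = -368$ ($j{\left(a \right)} = 16 \left(-23\right) = -368$)
$W{\left(P \right)} = -2 + P^{2}$ ($W{\left(P \right)} = -2 + P P = -2 + P^{2}$)
$j{\left(\frac{1}{31} \right)} + W{\left(\frac{299}{99} \right)} = -368 - \left(2 - \left(\frac{299}{99}\right)^{2}\right) = -368 + \left(-2 + \frac{89401}{9801}\right) = -368 + \frac{69799}{9801} = - \frac{3536969}{9801}$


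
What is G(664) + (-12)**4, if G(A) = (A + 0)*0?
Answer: 20736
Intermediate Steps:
G(A) = 0 (G(A) = A*0 = 0)
G(664) + (-12)**4 = 0 + (-12)**4 = 0 + 20736 = 20736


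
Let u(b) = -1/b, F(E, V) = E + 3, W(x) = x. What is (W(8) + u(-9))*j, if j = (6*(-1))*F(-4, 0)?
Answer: 146/3 ≈ 48.667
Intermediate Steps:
F(E, V) = 3 + E
j = 6 (j = (6*(-1))*(3 - 4) = -6*(-1) = 6)
(W(8) + u(-9))*j = (8 - 1/(-9))*6 = (8 - 1*(-1/9))*6 = (8 + 1/9)*6 = (73/9)*6 = 146/3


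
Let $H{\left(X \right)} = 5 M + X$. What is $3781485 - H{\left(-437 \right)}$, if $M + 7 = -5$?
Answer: $3781982$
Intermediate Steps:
$M = -12$ ($M = -7 - 5 = -12$)
$H{\left(X \right)} = -60 + X$ ($H{\left(X \right)} = 5 \left(-12\right) + X = -60 + X$)
$3781485 - H{\left(-437 \right)} = 3781485 - \left(-60 - 437\right) = 3781485 - -497 = 3781485 + 497 = 3781982$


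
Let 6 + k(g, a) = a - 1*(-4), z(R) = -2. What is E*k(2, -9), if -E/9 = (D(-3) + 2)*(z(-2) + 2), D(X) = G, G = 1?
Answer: 0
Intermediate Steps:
D(X) = 1
E = 0 (E = -9*(1 + 2)*(-2 + 2) = -27*0 = -9*0 = 0)
k(g, a) = -2 + a (k(g, a) = -6 + (a - 1*(-4)) = -6 + (a + 4) = -6 + (4 + a) = -2 + a)
E*k(2, -9) = 0*(-2 - 9) = 0*(-11) = 0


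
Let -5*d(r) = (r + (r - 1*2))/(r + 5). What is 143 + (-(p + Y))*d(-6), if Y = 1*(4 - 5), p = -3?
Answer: 659/5 ≈ 131.80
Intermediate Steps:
d(r) = -(-2 + 2*r)/(5*(5 + r)) (d(r) = -(r + (r - 1*2))/(5*(r + 5)) = -(r + (r - 2))/(5*(5 + r)) = -(r + (-2 + r))/(5*(5 + r)) = -(-2 + 2*r)/(5*(5 + r)))
Y = -1 (Y = 1*(-1) = -1)
143 + (-(p + Y))*d(-6) = 143 + (-(-3 - 1))*(2*(1 - 1*(-6))/(5*(5 - 6))) = 143 + (-1*(-4))*((2/5)*(1 + 6)/(-1)) = 143 + 4*((2/5)*(-1)*7) = 143 + 4*(-14/5) = 143 - 56/5 = 659/5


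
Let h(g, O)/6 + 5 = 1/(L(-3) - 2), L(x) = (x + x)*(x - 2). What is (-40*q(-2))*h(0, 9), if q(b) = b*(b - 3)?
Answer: 83400/7 ≈ 11914.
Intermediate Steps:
L(x) = 2*x*(-2 + x) (L(x) = (2*x)*(-2 + x) = 2*x*(-2 + x))
q(b) = b*(-3 + b)
h(g, O) = -417/14 (h(g, O) = -30 + 6/(2*(-3)*(-2 - 3) - 2) = -30 + 6/(2*(-3)*(-5) - 2) = -30 + 6/(30 - 2) = -30 + 6/28 = -30 + 6*(1/28) = -30 + 3/14 = -417/14)
(-40*q(-2))*h(0, 9) = -(-80)*(-3 - 2)*(-417/14) = -(-80)*(-5)*(-417/14) = -40*10*(-417/14) = -400*(-417/14) = 83400/7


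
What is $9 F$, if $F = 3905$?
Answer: $35145$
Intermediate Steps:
$9 F = 9 \cdot 3905 = 35145$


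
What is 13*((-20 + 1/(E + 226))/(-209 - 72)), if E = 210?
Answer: 113347/122516 ≈ 0.92516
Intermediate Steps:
13*((-20 + 1/(E + 226))/(-209 - 72)) = 13*((-20 + 1/(210 + 226))/(-209 - 72)) = 13*((-20 + 1/436)/(-281)) = 13*((-20 + 1/436)*(-1/281)) = 13*(-8719/436*(-1/281)) = 13*(8719/122516) = 113347/122516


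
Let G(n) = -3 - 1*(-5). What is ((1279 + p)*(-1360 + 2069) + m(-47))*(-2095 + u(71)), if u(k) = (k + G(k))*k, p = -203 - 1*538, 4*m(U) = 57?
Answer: 1177936900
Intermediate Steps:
m(U) = 57/4 (m(U) = (¼)*57 = 57/4)
p = -741 (p = -203 - 538 = -741)
G(n) = 2 (G(n) = -3 + 5 = 2)
u(k) = k*(2 + k) (u(k) = (k + 2)*k = (2 + k)*k = k*(2 + k))
((1279 + p)*(-1360 + 2069) + m(-47))*(-2095 + u(71)) = ((1279 - 741)*(-1360 + 2069) + 57/4)*(-2095 + 71*(2 + 71)) = (538*709 + 57/4)*(-2095 + 71*73) = (381442 + 57/4)*(-2095 + 5183) = (1525825/4)*3088 = 1177936900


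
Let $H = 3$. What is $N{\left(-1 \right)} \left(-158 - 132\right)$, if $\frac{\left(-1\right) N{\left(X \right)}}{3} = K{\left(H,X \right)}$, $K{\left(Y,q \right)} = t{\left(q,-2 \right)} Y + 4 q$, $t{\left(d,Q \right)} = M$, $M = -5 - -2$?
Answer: $-11310$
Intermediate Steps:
$M = -3$ ($M = -5 + 2 = -3$)
$t{\left(d,Q \right)} = -3$
$K{\left(Y,q \right)} = - 3 Y + 4 q$
$N{\left(X \right)} = 27 - 12 X$ ($N{\left(X \right)} = - 3 \left(\left(-3\right) 3 + 4 X\right) = - 3 \left(-9 + 4 X\right) = 27 - 12 X$)
$N{\left(-1 \right)} \left(-158 - 132\right) = \left(27 - -12\right) \left(-158 - 132\right) = \left(27 + 12\right) \left(-290\right) = 39 \left(-290\right) = -11310$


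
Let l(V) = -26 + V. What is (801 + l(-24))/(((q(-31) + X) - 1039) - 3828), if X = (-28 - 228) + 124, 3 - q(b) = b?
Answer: -751/4965 ≈ -0.15126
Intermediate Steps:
q(b) = 3 - b
X = -132 (X = -256 + 124 = -132)
(801 + l(-24))/(((q(-31) + X) - 1039) - 3828) = (801 + (-26 - 24))/((((3 - 1*(-31)) - 132) - 1039) - 3828) = (801 - 50)/((((3 + 31) - 132) - 1039) - 3828) = 751/(((34 - 132) - 1039) - 3828) = 751/((-98 - 1039) - 3828) = 751/(-1137 - 3828) = 751/(-4965) = 751*(-1/4965) = -751/4965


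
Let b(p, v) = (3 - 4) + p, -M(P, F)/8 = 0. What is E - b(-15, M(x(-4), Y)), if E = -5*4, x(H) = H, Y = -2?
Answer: -4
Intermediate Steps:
E = -20
M(P, F) = 0 (M(P, F) = -8*0 = 0)
b(p, v) = -1 + p
E - b(-15, M(x(-4), Y)) = -20 - (-1 - 15) = -20 - 1*(-16) = -20 + 16 = -4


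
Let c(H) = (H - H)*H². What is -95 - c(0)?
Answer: -95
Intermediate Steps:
c(H) = 0 (c(H) = 0*H² = 0)
-95 - c(0) = -95 - 1*0 = -95 + 0 = -95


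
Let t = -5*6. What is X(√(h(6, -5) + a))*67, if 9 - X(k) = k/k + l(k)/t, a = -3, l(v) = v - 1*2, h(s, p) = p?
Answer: 7973/15 + 67*I*√2/15 ≈ 531.53 + 6.3168*I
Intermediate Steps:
l(v) = -2 + v (l(v) = v - 2 = -2 + v)
t = -30
X(k) = 119/15 + k/30 (X(k) = 9 - (k/k + (-2 + k)/(-30)) = 9 - (1 + (-2 + k)*(-1/30)) = 9 - (1 + (1/15 - k/30)) = 9 - (16/15 - k/30) = 9 + (-16/15 + k/30) = 119/15 + k/30)
X(√(h(6, -5) + a))*67 = (119/15 + √(-5 - 3)/30)*67 = (119/15 + √(-8)/30)*67 = (119/15 + (2*I*√2)/30)*67 = (119/15 + I*√2/15)*67 = 7973/15 + 67*I*√2/15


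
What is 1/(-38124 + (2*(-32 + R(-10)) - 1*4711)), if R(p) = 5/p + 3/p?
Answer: -5/214503 ≈ -2.3310e-5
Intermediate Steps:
R(p) = 8/p
1/(-38124 + (2*(-32 + R(-10)) - 1*4711)) = 1/(-38124 + (2*(-32 + 8/(-10)) - 1*4711)) = 1/(-38124 + (2*(-32 + 8*(-⅒)) - 4711)) = 1/(-38124 + (2*(-32 - ⅘) - 4711)) = 1/(-38124 + (2*(-164/5) - 4711)) = 1/(-38124 + (-328/5 - 4711)) = 1/(-38124 - 23883/5) = 1/(-214503/5) = -5/214503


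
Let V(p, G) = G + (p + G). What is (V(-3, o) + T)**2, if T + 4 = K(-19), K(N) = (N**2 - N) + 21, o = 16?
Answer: 181476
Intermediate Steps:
V(p, G) = p + 2*G (V(p, G) = G + (G + p) = p + 2*G)
K(N) = 21 + N**2 - N
T = 397 (T = -4 + (21 + (-19)**2 - 1*(-19)) = -4 + (21 + 361 + 19) = -4 + 401 = 397)
(V(-3, o) + T)**2 = ((-3 + 2*16) + 397)**2 = ((-3 + 32) + 397)**2 = (29 + 397)**2 = 426**2 = 181476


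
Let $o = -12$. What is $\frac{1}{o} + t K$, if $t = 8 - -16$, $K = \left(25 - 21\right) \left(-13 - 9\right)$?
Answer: $- \frac{25345}{12} \approx -2112.1$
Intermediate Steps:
$K = -88$ ($K = 4 \left(-22\right) = -88$)
$t = 24$ ($t = 8 + 16 = 24$)
$\frac{1}{o} + t K = \frac{1}{-12} + 24 \left(-88\right) = - \frac{1}{12} - 2112 = - \frac{25345}{12}$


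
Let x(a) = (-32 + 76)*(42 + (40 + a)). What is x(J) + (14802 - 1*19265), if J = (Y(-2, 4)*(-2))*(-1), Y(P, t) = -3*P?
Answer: -327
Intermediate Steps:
J = 12 (J = (-3*(-2)*(-2))*(-1) = (6*(-2))*(-1) = -12*(-1) = 12)
x(a) = 3608 + 44*a (x(a) = 44*(82 + a) = 3608 + 44*a)
x(J) + (14802 - 1*19265) = (3608 + 44*12) + (14802 - 1*19265) = (3608 + 528) + (14802 - 19265) = 4136 - 4463 = -327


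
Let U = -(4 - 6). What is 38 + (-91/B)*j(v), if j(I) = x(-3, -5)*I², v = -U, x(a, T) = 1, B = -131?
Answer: 5342/131 ≈ 40.779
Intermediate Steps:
U = 2 (U = -1*(-2) = 2)
v = -2 (v = -1*2 = -2)
j(I) = I² (j(I) = 1*I² = I²)
38 + (-91/B)*j(v) = 38 - 91/(-131)*(-2)² = 38 - 91*(-1/131)*4 = 38 + (91/131)*4 = 38 + 364/131 = 5342/131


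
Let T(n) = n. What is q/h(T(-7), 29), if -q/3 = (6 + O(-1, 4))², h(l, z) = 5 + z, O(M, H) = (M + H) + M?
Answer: -96/17 ≈ -5.6471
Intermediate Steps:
O(M, H) = H + 2*M (O(M, H) = (H + M) + M = H + 2*M)
q = -192 (q = -3*(6 + (4 + 2*(-1)))² = -3*(6 + (4 - 2))² = -3*(6 + 2)² = -3*8² = -3*64 = -192)
q/h(T(-7), 29) = -192/(5 + 29) = -192/34 = (1/34)*(-192) = -96/17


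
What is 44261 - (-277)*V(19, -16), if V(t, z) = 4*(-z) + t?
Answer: 67252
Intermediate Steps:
V(t, z) = t - 4*z (V(t, z) = -4*z + t = t - 4*z)
44261 - (-277)*V(19, -16) = 44261 - (-277)*(19 - 4*(-16)) = 44261 - (-277)*(19 + 64) = 44261 - (-277)*83 = 44261 - 1*(-22991) = 44261 + 22991 = 67252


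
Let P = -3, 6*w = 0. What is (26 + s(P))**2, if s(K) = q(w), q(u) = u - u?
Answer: 676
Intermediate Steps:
w = 0 (w = (1/6)*0 = 0)
q(u) = 0
s(K) = 0
(26 + s(P))**2 = (26 + 0)**2 = 26**2 = 676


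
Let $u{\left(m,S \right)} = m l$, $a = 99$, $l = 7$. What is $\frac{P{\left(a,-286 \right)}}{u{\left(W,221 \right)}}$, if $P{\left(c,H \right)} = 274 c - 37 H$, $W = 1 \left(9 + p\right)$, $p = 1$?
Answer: $\frac{18854}{35} \approx 538.69$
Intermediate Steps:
$W = 10$ ($W = 1 \left(9 + 1\right) = 1 \cdot 10 = 10$)
$u{\left(m,S \right)} = 7 m$ ($u{\left(m,S \right)} = m 7 = 7 m$)
$P{\left(c,H \right)} = - 37 H + 274 c$
$\frac{P{\left(a,-286 \right)}}{u{\left(W,221 \right)}} = \frac{\left(-37\right) \left(-286\right) + 274 \cdot 99}{7 \cdot 10} = \frac{10582 + 27126}{70} = 37708 \cdot \frac{1}{70} = \frac{18854}{35}$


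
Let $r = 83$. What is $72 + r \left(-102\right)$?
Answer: $-8394$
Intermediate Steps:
$72 + r \left(-102\right) = 72 + 83 \left(-102\right) = 72 - 8466 = -8394$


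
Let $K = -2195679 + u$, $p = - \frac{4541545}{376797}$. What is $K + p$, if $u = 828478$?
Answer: $- \frac{17764199198}{12993} \approx -1.3672 \cdot 10^{6}$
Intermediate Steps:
$p = - \frac{156605}{12993}$ ($p = \left(-4541545\right) \frac{1}{376797} = - \frac{156605}{12993} \approx -12.053$)
$K = -1367201$ ($K = -2195679 + 828478 = -1367201$)
$K + p = -1367201 - \frac{156605}{12993} = - \frac{17764199198}{12993}$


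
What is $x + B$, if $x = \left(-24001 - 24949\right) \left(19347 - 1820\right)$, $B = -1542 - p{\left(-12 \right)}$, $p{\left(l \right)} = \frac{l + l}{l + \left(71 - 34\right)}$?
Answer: $- \frac{21448704776}{25} \approx -8.5795 \cdot 10^{8}$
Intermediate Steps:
$p{\left(l \right)} = \frac{2 l}{37 + l}$ ($p{\left(l \right)} = \frac{2 l}{l + 37} = \frac{2 l}{37 + l}$)
$B = - \frac{38526}{25}$ ($B = -1542 - 2 \left(-12\right) \frac{1}{37 - 12} = -1542 - 2 \left(-12\right) \frac{1}{25} = -1542 - - \frac{24}{25} = -1542 + \frac{24}{25} = - \frac{38526}{25} \approx -1541.0$)
$x = -857946650$ ($x = \left(-48950\right) 17527 = -857946650$)
$x + B = -857946650 - \frac{38526}{25} = - \frac{21448704776}{25}$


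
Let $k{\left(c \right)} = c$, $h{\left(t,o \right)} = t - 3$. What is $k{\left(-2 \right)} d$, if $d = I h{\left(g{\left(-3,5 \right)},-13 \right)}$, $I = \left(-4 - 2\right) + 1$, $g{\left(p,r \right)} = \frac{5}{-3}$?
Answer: $- \frac{140}{3} \approx -46.667$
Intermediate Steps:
$g{\left(p,r \right)} = - \frac{5}{3}$ ($g{\left(p,r \right)} = 5 \left(- \frac{1}{3}\right) = - \frac{5}{3}$)
$I = -5$ ($I = -6 + 1 = -5$)
$h{\left(t,o \right)} = -3 + t$
$d = \frac{70}{3}$ ($d = - 5 \left(-3 - \frac{5}{3}\right) = \left(-5\right) \left(- \frac{14}{3}\right) = \frac{70}{3} \approx 23.333$)
$k{\left(-2 \right)} d = \left(-2\right) \frac{70}{3} = - \frac{140}{3}$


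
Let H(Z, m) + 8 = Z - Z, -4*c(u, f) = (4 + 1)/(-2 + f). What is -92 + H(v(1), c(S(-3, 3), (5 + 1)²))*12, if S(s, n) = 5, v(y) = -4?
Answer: -188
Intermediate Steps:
c(u, f) = -5/(4*(-2 + f)) (c(u, f) = -(4 + 1)/(4*(-2 + f)) = -5/(4*(-2 + f)))
H(Z, m) = -8 (H(Z, m) = -8 + (Z - Z) = -8 + 0 = -8)
-92 + H(v(1), c(S(-3, 3), (5 + 1)²))*12 = -92 - 8*12 = -92 - 96 = -188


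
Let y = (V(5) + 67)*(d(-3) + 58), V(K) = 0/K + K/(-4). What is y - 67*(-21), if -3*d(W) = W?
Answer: 21145/4 ≈ 5286.3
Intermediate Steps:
V(K) = -K/4 (V(K) = 0 + K*(-¼) = 0 - K/4 = -K/4)
d(W) = -W/3
y = 15517/4 (y = (-¼*5 + 67)*(-⅓*(-3) + 58) = (-5/4 + 67)*(1 + 58) = (263/4)*59 = 15517/4 ≈ 3879.3)
y - 67*(-21) = 15517/4 - 67*(-21) = 15517/4 + 1407 = 21145/4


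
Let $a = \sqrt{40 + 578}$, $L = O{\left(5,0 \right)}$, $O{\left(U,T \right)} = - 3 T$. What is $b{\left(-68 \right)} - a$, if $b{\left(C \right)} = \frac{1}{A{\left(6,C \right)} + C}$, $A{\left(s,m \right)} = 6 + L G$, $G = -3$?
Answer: $- \frac{1}{62} - \sqrt{618} \approx -24.876$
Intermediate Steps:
$L = 0$ ($L = \left(-3\right) 0 = 0$)
$A{\left(s,m \right)} = 6$ ($A{\left(s,m \right)} = 6 + 0 \left(-3\right) = 6 + 0 = 6$)
$a = \sqrt{618} \approx 24.86$
$b{\left(C \right)} = \frac{1}{6 + C}$
$b{\left(-68 \right)} - a = \frac{1}{6 - 68} - \sqrt{618} = \frac{1}{-62} - \sqrt{618} = - \frac{1}{62} - \sqrt{618}$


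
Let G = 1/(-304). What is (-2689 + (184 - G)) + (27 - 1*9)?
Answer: -756047/304 ≈ -2487.0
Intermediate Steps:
G = -1/304 ≈ -0.0032895
(-2689 + (184 - G)) + (27 - 1*9) = (-2689 + (184 - 1*(-1/304))) + (27 - 1*9) = (-2689 + (184 + 1/304)) + (27 - 9) = (-2689 + 55937/304) + 18 = -761519/304 + 18 = -756047/304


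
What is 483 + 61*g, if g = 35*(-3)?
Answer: -5922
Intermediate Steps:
g = -105
483 + 61*g = 483 + 61*(-105) = 483 - 6405 = -5922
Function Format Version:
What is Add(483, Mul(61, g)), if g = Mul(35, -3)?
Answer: -5922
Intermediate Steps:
g = -105
Add(483, Mul(61, g)) = Add(483, Mul(61, -105)) = Add(483, -6405) = -5922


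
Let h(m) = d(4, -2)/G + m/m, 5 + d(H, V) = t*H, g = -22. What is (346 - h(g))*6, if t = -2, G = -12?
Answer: 4127/2 ≈ 2063.5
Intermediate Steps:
d(H, V) = -5 - 2*H
h(m) = 25/12 (h(m) = (-5 - 2*4)/(-12) + m/m = (-5 - 8)*(-1/12) + 1 = -13*(-1/12) + 1 = 13/12 + 1 = 25/12)
(346 - h(g))*6 = (346 - 1*25/12)*6 = (346 - 25/12)*6 = (4127/12)*6 = 4127/2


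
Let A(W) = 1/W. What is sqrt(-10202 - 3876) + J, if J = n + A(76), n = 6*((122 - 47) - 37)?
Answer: 17329/76 + I*sqrt(14078) ≈ 228.01 + 118.65*I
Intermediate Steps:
n = 228 (n = 6*(75 - 37) = 6*38 = 228)
J = 17329/76 (J = 228 + 1/76 = 17329/76 ≈ 228.01)
sqrt(-10202 - 3876) + J = sqrt(-10202 - 3876) + 17329/76 = sqrt(-14078) + 17329/76 = I*sqrt(14078) + 17329/76 = 17329/76 + I*sqrt(14078)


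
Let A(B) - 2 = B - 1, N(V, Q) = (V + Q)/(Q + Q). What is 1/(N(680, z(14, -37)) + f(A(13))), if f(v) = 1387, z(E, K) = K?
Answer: 74/101995 ≈ 0.00072553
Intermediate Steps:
N(V, Q) = (Q + V)/(2*Q) (N(V, Q) = (Q + V)/((2*Q)) = (Q + V)*(1/(2*Q)) = (Q + V)/(2*Q))
A(B) = 1 + B (A(B) = 2 + (B - 1) = 2 + (-1 + B) = 1 + B)
1/(N(680, z(14, -37)) + f(A(13))) = 1/((½)*(-37 + 680)/(-37) + 1387) = 1/((½)*(-1/37)*643 + 1387) = 1/(-643/74 + 1387) = 1/(101995/74) = 74/101995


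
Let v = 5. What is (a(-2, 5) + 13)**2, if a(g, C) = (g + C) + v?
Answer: 441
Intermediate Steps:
a(g, C) = 5 + C + g (a(g, C) = (g + C) + 5 = (C + g) + 5 = 5 + C + g)
(a(-2, 5) + 13)**2 = ((5 + 5 - 2) + 13)**2 = (8 + 13)**2 = 21**2 = 441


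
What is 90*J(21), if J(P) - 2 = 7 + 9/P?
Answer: 5940/7 ≈ 848.57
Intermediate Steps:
J(P) = 9 + 9/P (J(P) = 2 + (7 + 9/P) = 9 + 9/P)
90*J(21) = 90*(9 + 9/21) = 90*(9 + 9*(1/21)) = 90*(9 + 3/7) = 90*(66/7) = 5940/7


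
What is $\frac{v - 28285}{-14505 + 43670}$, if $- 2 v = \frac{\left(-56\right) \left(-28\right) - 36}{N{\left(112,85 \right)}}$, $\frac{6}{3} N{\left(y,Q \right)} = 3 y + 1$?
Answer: $- \frac{9533577}{9828605} \approx -0.96998$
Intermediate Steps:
$N{\left(y,Q \right)} = \frac{1}{2} + \frac{3 y}{2}$ ($N{\left(y,Q \right)} = \frac{3 y + 1}{2} = \frac{1 + 3 y}{2} = \frac{1}{2} + \frac{3 y}{2}$)
$v = - \frac{1532}{337}$ ($v = - \frac{\left(\left(-56\right) \left(-28\right) - 36\right) \frac{1}{\frac{1}{2} + \frac{3}{2} \cdot 112}}{2} = - \frac{\left(1568 - 36\right) \frac{1}{\frac{1}{2} + 168}}{2} = - \frac{1532 \frac{1}{\frac{337}{2}}}{2} = - \frac{1532 \cdot \frac{2}{337}}{2} = \left(- \frac{1}{2}\right) \frac{3064}{337} = - \frac{1532}{337} \approx -4.546$)
$\frac{v - 28285}{-14505 + 43670} = \frac{- \frac{1532}{337} - 28285}{-14505 + 43670} = - \frac{9533577}{337 \cdot 29165} = \left(- \frac{9533577}{337}\right) \frac{1}{29165} = - \frac{9533577}{9828605}$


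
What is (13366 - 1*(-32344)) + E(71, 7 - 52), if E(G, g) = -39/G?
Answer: 3245371/71 ≈ 45709.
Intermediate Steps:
(13366 - 1*(-32344)) + E(71, 7 - 52) = (13366 - 1*(-32344)) - 39/71 = (13366 + 32344) - 39*1/71 = 45710 - 39/71 = 3245371/71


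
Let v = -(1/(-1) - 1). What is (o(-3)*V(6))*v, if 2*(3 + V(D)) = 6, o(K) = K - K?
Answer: 0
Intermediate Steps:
o(K) = 0
V(D) = 0 (V(D) = -3 + (½)*6 = -3 + 3 = 0)
v = 2 (v = -(1*(-1) - 1) = -(-1 - 1) = -1*(-2) = 2)
(o(-3)*V(6))*v = (0*0)*2 = 0*2 = 0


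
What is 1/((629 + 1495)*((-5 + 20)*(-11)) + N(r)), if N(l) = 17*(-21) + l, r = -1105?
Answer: -1/351922 ≈ -2.8415e-6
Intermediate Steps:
N(l) = -357 + l
1/((629 + 1495)*((-5 + 20)*(-11)) + N(r)) = 1/((629 + 1495)*((-5 + 20)*(-11)) + (-357 - 1105)) = 1/(2124*(15*(-11)) - 1462) = 1/(2124*(-165) - 1462) = 1/(-350460 - 1462) = 1/(-351922) = -1/351922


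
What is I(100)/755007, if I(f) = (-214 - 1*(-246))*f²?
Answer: 320000/755007 ≈ 0.42384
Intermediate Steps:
I(f) = 32*f² (I(f) = (-214 + 246)*f² = 32*f²)
I(100)/755007 = (32*100²)/755007 = (32*10000)*(1/755007) = 320000*(1/755007) = 320000/755007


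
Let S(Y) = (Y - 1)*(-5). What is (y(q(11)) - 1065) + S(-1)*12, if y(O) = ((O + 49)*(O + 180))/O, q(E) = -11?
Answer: -16817/11 ≈ -1528.8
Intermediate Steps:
S(Y) = 5 - 5*Y (S(Y) = (-1 + Y)*(-5) = 5 - 5*Y)
y(O) = (49 + O)*(180 + O)/O (y(O) = ((49 + O)*(180 + O))/O = (49 + O)*(180 + O)/O)
(y(q(11)) - 1065) + S(-1)*12 = ((229 - 11 + 8820/(-11)) - 1065) + (5 - 5*(-1))*12 = ((229 - 11 + 8820*(-1/11)) - 1065) + (5 + 5)*12 = ((229 - 11 - 8820/11) - 1065) + 10*12 = (-6422/11 - 1065) + 120 = -18137/11 + 120 = -16817/11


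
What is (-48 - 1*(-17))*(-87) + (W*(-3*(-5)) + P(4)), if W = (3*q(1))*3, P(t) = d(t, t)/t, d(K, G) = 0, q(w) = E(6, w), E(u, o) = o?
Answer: 2832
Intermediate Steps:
q(w) = w
P(t) = 0 (P(t) = 0/t = 0)
W = 9 (W = (3*1)*3 = 3*3 = 9)
(-48 - 1*(-17))*(-87) + (W*(-3*(-5)) + P(4)) = (-48 - 1*(-17))*(-87) + (9*(-3*(-5)) + 0) = (-48 + 17)*(-87) + (9*15 + 0) = -31*(-87) + (135 + 0) = 2697 + 135 = 2832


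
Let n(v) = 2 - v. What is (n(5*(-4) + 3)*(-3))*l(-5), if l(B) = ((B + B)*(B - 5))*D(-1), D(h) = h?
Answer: 5700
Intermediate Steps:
l(B) = -2*B*(-5 + B) (l(B) = ((B + B)*(B - 5))*(-1) = ((2*B)*(-5 + B))*(-1) = (2*B*(-5 + B))*(-1) = -2*B*(-5 + B))
(n(5*(-4) + 3)*(-3))*l(-5) = ((2 - (5*(-4) + 3))*(-3))*(2*(-5)*(5 - 1*(-5))) = ((2 - (-20 + 3))*(-3))*(2*(-5)*(5 + 5)) = ((2 - 1*(-17))*(-3))*(2*(-5)*10) = ((2 + 17)*(-3))*(-100) = (19*(-3))*(-100) = -57*(-100) = 5700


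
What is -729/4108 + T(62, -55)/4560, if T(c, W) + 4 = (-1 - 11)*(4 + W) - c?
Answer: -45053/780520 ≈ -0.057722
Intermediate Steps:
T(c, W) = -52 - c - 12*W (T(c, W) = -4 + ((-1 - 11)*(4 + W) - c) = -4 + (-12*(4 + W) - c) = -4 + ((-48 - 12*W) - c) = -4 + (-48 - c - 12*W) = -52 - c - 12*W)
-729/4108 + T(62, -55)/4560 = -729/4108 + (-52 - 1*62 - 12*(-55))/4560 = -729*1/4108 + (-52 - 62 + 660)*(1/4560) = -729/4108 + 546*(1/4560) = -729/4108 + 91/760 = -45053/780520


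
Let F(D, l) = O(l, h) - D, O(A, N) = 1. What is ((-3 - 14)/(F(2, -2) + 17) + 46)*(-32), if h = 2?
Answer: -1438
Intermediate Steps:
F(D, l) = 1 - D
((-3 - 14)/(F(2, -2) + 17) + 46)*(-32) = ((-3 - 14)/((1 - 1*2) + 17) + 46)*(-32) = (-17/((1 - 2) + 17) + 46)*(-32) = (-17/(-1 + 17) + 46)*(-32) = (-17/16 + 46)*(-32) = (719/16)*(-32) = -1438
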